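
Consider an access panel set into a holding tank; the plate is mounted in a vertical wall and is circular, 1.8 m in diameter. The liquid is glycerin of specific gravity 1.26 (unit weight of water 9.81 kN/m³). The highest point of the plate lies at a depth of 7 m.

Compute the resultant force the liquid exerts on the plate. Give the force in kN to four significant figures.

F ≈ 248.5 kN

γ = 1.26 × 9.81 = 12.3606 kN/m³.
The centroid is at the centre, 0.9 m below the top of the plate, so the centroid depth is h_c = 7 + 0.9 = 7.9 m.
A = π(0.9)² = 2.54469 m².
Resultant F = γ·h_c·A = 12.3606 × 7.9 × 2.54469 = 248.486 kN.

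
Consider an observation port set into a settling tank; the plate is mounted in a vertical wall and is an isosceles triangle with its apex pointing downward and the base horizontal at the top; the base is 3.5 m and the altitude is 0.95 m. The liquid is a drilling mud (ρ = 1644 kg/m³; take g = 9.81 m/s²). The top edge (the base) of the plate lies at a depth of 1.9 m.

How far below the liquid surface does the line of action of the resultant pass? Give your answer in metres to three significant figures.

h_p = 2.24 m

γ = ρg = 1644 × 9.81 / 1000 = 16.12764 kN/m³.
With the apex down, the centroid sits h/3 = 0.95/3 = 0.316667 m below the base (the top edge), so the centroid depth is h_c = 1.9 + 0.316667 = 2.21667 m.
A = ½ × 3.5 × 0.95 = 1.6625 m².
Resultant F = γ·h_c·A = 16.12764 × 2.21667 × 1.6625 = 59.4338 kN.
I_c = b·h³/36 = 3.5 × 0.95³/36 = 0.0833559 m⁴.
Centre of pressure: y_p = y_c + I_c/(y_c·A) = 2.21667 + 0.0833559/(2.21667 × 1.6625) = 2.21667 + 0.022619 = 2.23929 m along the plane.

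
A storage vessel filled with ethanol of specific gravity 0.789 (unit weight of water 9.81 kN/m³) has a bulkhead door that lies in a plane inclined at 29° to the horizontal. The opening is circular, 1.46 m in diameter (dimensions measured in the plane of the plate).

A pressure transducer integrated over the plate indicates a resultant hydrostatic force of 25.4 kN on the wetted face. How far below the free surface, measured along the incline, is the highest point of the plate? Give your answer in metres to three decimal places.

y_top ≈ 3.313 m

γ = 0.789 × 9.81 = 7.74009 kN/m³.
A = π(0.73)² = 1.67415 m².
From F = γ·h_c·A, the centroid depth is h_c = 25.4/(7.74009 × 1.67415) = 1.96017 m.
Let θ = 29° be the plate's angle to the horizontal; measure y along the incline from where the plane meets the free surface. Vertical depth h = y·sinθ with sinθ = 0.484810.
Along the incline, y_c = h_c/sinθ = 1.96017/0.484810 = 4.04317 m.
The centroid is at the centre, 0.73 m below the top of the plate, so the highest point sits at y_top = 4.04317 − 0.73 = 3.31317 m along the incline.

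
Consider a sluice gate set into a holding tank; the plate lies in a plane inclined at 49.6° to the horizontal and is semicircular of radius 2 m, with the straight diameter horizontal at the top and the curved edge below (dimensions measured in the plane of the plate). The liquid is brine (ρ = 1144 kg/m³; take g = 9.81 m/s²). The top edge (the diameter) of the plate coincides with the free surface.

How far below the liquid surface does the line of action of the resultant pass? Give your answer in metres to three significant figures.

h_p = 0.897 m

γ = ρg = 1144 × 9.81 / 1000 = 11.22264 kN/m³.
Let θ = 49.6° be the plate's angle to the horizontal; measure y along the incline from where the plane meets the free surface. Vertical depth h = y·sinθ with sinθ = 0.761538.
The centroid of a semicircle lies 4r/(3π) = 0.848826 m from the diameter, here below the top edge, so y_c = 0.848826 m and h_c = 0.848826 × 0.761538 = 0.646413 m.
A = πr²/2 = π × 2²/2 = 6.28319 m².
Resultant F = γ·h_c·A = 11.22264 × 0.646413 × 6.28319 = 45.5812 kN.
I_c = (π/8 − 8/(9π))·r⁴ = 0.109757 × 2⁴ = 1.75611 m⁴.
Centre of pressure: y_p = y_c + I_c/(y_c·A) = 0.848826 + 1.75611/(0.848826 × 6.28319) = 0.848826 + 0.329271 = 1.1781 m along the plane.
Vertically, h_p = y_p·sinθ = 1.1781 × 0.761538 = 0.897168 m.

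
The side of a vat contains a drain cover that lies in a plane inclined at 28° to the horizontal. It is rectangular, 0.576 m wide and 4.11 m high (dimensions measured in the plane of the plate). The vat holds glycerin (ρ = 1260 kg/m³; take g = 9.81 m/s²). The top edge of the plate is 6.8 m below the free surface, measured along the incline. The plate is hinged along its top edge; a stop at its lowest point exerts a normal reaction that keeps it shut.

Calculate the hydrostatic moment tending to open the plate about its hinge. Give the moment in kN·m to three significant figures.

γ = ρg = 1260 × 9.81 / 1000 = 12.3606 kN/m³.
Let θ = 28° be the plate's angle to the horizontal; measure y along the incline from where the plane meets the free surface. Vertical depth h = y·sinθ with sinθ = 0.469472.
The centroid lies 4.11/2 = 2.055 m below the top edge, so y_c = 6.8 + 2.055 = 8.855 m and h_c = 8.855 × 0.469472 = 4.15717 m.
A = 0.576 × 4.11 = 2.36736 m².
Resultant F = γ·h_c·A = 12.3606 × 4.15717 × 2.36736 = 121.647 kN.
I_c = b·h³/12 = 0.576 × 4.11³/12 = 3.33247 m⁴.
Centre of pressure: y_p = y_c + I_c/(y_c·A) = 8.855 + 3.33247/(8.855 × 2.36736) = 8.855 + 0.158969 = 9.01397 m along the plane.
The resultant acts 2.055 + 0.158969 = 2.21397 m (along the plate) below the hinge at the top edge, so the moment about the hinge is M = F × 2.21397 = 121.647 × 2.21397 = 269.323 kN·m.

M ≈ 269 kN·m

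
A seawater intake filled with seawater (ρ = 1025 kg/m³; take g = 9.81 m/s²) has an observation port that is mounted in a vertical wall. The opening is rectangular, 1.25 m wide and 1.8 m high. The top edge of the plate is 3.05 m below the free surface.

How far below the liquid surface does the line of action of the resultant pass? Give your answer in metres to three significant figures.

h_p = 4.02 m

γ = ρg = 1025 × 9.81 / 1000 = 10.05525 kN/m³.
The centroid lies 1.8/2 = 0.9 m below the top edge, so the centroid depth is h_c = 3.05 + 0.9 = 3.95 m.
A = 1.25 × 1.8 = 2.25 m².
Resultant F = γ·h_c·A = 10.05525 × 3.95 × 2.25 = 89.366 kN.
I_c = b·h³/12 = 1.25 × 1.8³/12 = 0.6075 m⁴.
Centre of pressure: y_p = y_c + I_c/(y_c·A) = 3.95 + 0.6075/(3.95 × 2.25) = 3.95 + 0.0683544 = 4.01835 m along the plane.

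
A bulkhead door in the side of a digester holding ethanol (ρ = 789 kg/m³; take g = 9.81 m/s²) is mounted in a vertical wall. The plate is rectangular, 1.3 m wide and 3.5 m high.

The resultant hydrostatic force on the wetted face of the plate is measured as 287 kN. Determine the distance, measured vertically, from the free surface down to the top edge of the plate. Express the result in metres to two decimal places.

d_top ≈ 6.40 m

γ = ρg = 789 × 9.81 / 1000 = 7.74009 kN/m³.
A = 1.3 × 3.5 = 4.55 m².
From F = γ·h_c·A, the centroid depth is h_c = 287/(7.74009 × 4.55) = 8.14938 m.
The centroid lies 3.5/2 = 1.75 m below the top edge, so the top edge sits at h_top = 8.14938 − 1.75 = 6.39938 m below the surface.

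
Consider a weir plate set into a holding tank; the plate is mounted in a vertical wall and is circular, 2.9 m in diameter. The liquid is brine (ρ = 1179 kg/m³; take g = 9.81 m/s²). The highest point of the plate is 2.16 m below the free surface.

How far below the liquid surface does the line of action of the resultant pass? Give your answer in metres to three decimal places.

h_p = 3.756 m

γ = ρg = 1179 × 9.81 / 1000 = 11.56599 kN/m³.
The centroid is at the centre, 1.45 m below the top of the plate, so the centroid depth is h_c = 2.16 + 1.45 = 3.61 m.
A = π(1.45)² = 6.6052 m².
Resultant F = γ·h_c·A = 11.56599 × 3.61 × 6.6052 = 275.788 kN.
I_c = πr⁴/4 = π × 1.45⁴/4 = 3.47186 m⁴.
Centre of pressure: y_p = y_c + I_c/(y_c·A) = 3.61 + 3.47186/(3.61 × 6.6052) = 3.61 + 0.145603 = 3.7556 m along the plane.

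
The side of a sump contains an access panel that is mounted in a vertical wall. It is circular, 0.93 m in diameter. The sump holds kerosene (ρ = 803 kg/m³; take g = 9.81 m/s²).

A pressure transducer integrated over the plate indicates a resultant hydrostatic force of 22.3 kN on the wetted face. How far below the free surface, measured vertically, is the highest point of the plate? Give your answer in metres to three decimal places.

d_top ≈ 3.702 m

γ = ρg = 803 × 9.81 / 1000 = 7.87743 kN/m³.
A = π(0.465)² = 0.679291 m².
From F = γ·h_c·A, the centroid depth is h_c = 22.3/(7.87743 × 0.679291) = 4.16739 m.
The centroid is at the centre, 0.465 m below the top of the plate, so the highest point sits at h_top = 4.16739 − 0.465 = 3.70239 m below the surface.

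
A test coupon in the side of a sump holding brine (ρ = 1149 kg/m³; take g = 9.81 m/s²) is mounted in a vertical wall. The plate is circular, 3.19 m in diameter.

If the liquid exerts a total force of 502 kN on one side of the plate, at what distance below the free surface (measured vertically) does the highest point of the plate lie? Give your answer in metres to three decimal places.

d_top ≈ 3.977 m

γ = ρg = 1149 × 9.81 / 1000 = 11.27169 kN/m³.
A = π(1.595)² = 7.99229 m².
From F = γ·h_c·A, the centroid depth is h_c = 502/(11.27169 × 7.99229) = 5.57241 m.
The centroid is at the centre, 1.595 m below the top of the plate, so the highest point sits at h_top = 5.57241 − 1.595 = 3.97741 m below the surface.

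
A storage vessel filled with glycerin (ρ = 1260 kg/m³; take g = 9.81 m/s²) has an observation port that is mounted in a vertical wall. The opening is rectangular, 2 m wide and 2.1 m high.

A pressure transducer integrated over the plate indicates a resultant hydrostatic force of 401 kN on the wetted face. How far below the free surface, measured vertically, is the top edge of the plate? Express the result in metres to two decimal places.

γ = ρg = 1260 × 9.81 / 1000 = 12.3606 kN/m³.
A = 2 × 2.1 = 4.2 m².
From F = γ·h_c·A, the centroid depth is h_c = 401/(12.3606 × 4.2) = 7.72424 m.
The centroid lies 2.1/2 = 1.05 m below the top edge, so the top edge sits at h_top = 7.72424 − 1.05 = 6.67424 m below the surface.

d_top ≈ 6.67 m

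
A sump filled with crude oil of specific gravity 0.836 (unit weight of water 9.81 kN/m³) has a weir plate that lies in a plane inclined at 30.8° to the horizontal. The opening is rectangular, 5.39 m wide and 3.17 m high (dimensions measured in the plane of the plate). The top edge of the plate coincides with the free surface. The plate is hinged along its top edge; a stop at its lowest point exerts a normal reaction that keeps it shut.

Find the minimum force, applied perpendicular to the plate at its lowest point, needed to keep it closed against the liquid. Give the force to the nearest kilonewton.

γ = 0.836 × 9.81 = 8.20116 kN/m³.
Let θ = 30.8° be the plate's angle to the horizontal; measure y along the incline from where the plane meets the free surface. Vertical depth h = y·sinθ with sinθ = 0.512043.
The centroid lies 3.17/2 = 1.585 m below the top edge, so y_c = 1.585 m and h_c = 1.585 × 0.512043 = 0.811588 m.
A = 5.39 × 3.17 = 17.0863 m².
Resultant F = γ·h_c·A = 8.20116 × 0.811588 × 17.0863 = 113.726 kN.
I_c = b·h³/12 = 5.39 × 3.17³/12 = 14.3082 m⁴.
Centre of pressure: y_p = y_c + I_c/(y_c·A) = 1.585 + 14.3082/(1.585 × 17.0863) = 1.585 + 0.528333 = 2.11333 m along the plane.
The resultant acts 1.585 + 0.528333 = 2.11333 m (along the plate) below the hinge at the top edge, so the moment about the hinge is M = F × 2.11333 = 113.726 × 2.11333 = 240.341 kN·m.
A normal force at the bottom, 3.17 m from the hinge, must supply this moment: P = 240.341/3.17 = 75.8174 kN.

P ≈ 76 kN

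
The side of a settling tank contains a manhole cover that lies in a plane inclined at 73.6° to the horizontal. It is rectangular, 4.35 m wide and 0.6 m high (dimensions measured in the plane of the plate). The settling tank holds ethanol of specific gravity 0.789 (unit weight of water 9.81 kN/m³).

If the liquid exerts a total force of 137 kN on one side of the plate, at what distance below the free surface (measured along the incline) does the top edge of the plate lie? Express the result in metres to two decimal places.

y_top ≈ 6.77 m

γ = 0.789 × 9.81 = 7.74009 kN/m³.
A = 4.35 × 0.6 = 2.61 m².
From F = γ·h_c·A, the centroid depth is h_c = 137/(7.74009 × 2.61) = 6.78163 m.
Let θ = 73.6° be the plate's angle to the horizontal; measure y along the incline from where the plane meets the free surface. Vertical depth h = y·sinθ with sinθ = 0.959314.
Along the incline, y_c = h_c/sinθ = 6.78163/0.959314 = 7.06925 m.
The centroid lies 0.6/2 = 0.3 m below the top edge, so the top edge sits at y_top = 7.06925 − 0.3 = 6.76925 m along the incline.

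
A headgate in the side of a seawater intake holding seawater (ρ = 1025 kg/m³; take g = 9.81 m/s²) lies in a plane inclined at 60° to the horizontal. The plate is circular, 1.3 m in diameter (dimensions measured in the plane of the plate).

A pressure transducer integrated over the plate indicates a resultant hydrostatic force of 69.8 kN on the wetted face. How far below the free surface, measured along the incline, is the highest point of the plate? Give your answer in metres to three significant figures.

y_top ≈ 5.39 m

γ = ρg = 1025 × 9.81 / 1000 = 10.05525 kN/m³.
A = π(0.65)² = 1.32732 m².
From F = γ·h_c·A, the centroid depth is h_c = 69.8/(10.05525 × 1.32732) = 5.22982 m.
Let θ = 60° be the plate's angle to the horizontal; measure y along the incline from where the plane meets the free surface. Vertical depth h = y·sinθ with sinθ = 0.866025.
Along the incline, y_c = h_c/sinθ = 5.22982/0.866025 = 6.03888 m.
The centroid is at the centre, 0.65 m below the top of the plate, so the highest point sits at y_top = 6.03888 − 0.65 = 5.38888 m along the incline.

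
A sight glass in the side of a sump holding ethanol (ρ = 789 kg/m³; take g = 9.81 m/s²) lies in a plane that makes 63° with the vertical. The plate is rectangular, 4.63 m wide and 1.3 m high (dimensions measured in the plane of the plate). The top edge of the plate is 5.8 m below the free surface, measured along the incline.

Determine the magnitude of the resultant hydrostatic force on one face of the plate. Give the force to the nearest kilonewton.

F ≈ 136 kN

γ = ρg = 789 × 9.81 / 1000 = 7.74009 kN/m³.
The plate makes 63° with the vertical, i.e. θ = 90° − 63° = 27° to the horizontal. Measuring y along the incline from the free-surface line, vertical depth h = y·sinθ with sinθ = 0.453990.
The centroid lies 1.3/2 = 0.65 m below the top edge, so y_c = 5.8 + 0.65 = 6.45 m and h_c = 6.45 × 0.453990 = 2.92824 m.
A = 4.63 × 1.3 = 6.019 m².
Resultant F = γ·h_c·A = 7.74009 × 2.92824 × 6.019 = 136.42 kN.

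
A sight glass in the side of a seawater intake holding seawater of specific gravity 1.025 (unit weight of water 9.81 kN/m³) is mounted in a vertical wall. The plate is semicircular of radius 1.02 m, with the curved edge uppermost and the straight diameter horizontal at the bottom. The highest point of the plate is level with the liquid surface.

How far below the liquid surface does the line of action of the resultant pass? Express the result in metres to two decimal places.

h_p = 0.71 m

γ = 1.025 × 9.81 = 10.05525 kN/m³.
The centroid lies 4r/(3π) = 0.432901 m above the diameter, so r − 4r/(3π) = 1.02 − 0.432901 = 0.587099 m below the topmost point, so the centroid depth is h_c = 0.587099 m.
A = πr²/2 = π × 1.02²/2 = 1.63426 m².
Resultant F = γ·h_c·A = 10.05525 × 0.587099 × 1.63426 = 9.64773 kN.
I_c = (π/8 − 8/(9π))·r⁴ = 0.109757 × 1.02⁴ = 0.118805 m⁴.
Centre of pressure: y_p = y_c + I_c/(y_c·A) = 0.587099 + 0.118805/(0.587099 × 1.63426) = 0.587099 + 0.123823 = 0.710922 m along the plane.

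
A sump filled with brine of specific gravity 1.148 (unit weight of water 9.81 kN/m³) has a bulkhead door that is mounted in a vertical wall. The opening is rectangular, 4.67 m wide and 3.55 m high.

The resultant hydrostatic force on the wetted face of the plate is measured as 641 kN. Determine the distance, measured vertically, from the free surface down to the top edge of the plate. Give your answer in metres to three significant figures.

γ = 1.148 × 9.81 = 11.26188 kN/m³.
A = 4.67 × 3.55 = 16.5785 m².
From F = γ·h_c·A, the centroid depth is h_c = 641/(11.26188 × 16.5785) = 3.43322 m.
The centroid lies 3.55/2 = 1.775 m below the top edge, so the top edge sits at h_top = 3.43322 − 1.775 = 1.65822 m below the surface.

d_top ≈ 1.66 m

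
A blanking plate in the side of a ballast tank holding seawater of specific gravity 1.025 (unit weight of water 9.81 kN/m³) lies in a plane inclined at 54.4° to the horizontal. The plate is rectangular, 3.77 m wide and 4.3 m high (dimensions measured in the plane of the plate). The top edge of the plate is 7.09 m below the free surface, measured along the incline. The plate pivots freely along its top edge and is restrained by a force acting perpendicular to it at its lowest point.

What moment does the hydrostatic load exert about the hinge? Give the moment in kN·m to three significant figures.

M ≈ 2840 kN·m

γ = 1.025 × 9.81 = 10.05525 kN/m³.
Let θ = 54.4° be the plate's angle to the horizontal; measure y along the incline from where the plane meets the free surface. Vertical depth h = y·sinθ with sinθ = 0.813101.
The centroid lies 4.3/2 = 2.15 m below the top edge, so y_c = 7.09 + 2.15 = 9.24 m and h_c = 9.24 × 0.813101 = 7.51305 m.
A = 3.77 × 4.3 = 16.211 m².
Resultant F = γ·h_c·A = 10.05525 × 7.51305 × 16.211 = 1224.67 kN.
I_c = b·h³/12 = 3.77 × 4.3³/12 = 24.9784 m⁴.
Centre of pressure: y_p = y_c + I_c/(y_c·A) = 9.24 + 24.9784/(9.24 × 16.211) = 9.24 + 0.166757 = 9.40676 m along the plane.
The resultant acts 2.15 + 0.166757 = 2.31676 m (along the plate) below the hinge at the top edge, so the moment about the hinge is M = F × 2.31676 = 1224.67 × 2.31676 = 2837.27 kN·m.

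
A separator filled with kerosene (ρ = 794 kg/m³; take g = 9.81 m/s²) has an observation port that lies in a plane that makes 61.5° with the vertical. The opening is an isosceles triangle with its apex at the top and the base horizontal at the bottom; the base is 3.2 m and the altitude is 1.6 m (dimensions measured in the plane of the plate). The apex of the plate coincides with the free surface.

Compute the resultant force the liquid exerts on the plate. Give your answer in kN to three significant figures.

F ≈ 10.1 kN

γ = ρg = 794 × 9.81 / 1000 = 7.78914 kN/m³.
The plate makes 61.5° with the vertical, i.e. θ = 90° − 61.5° = 28.5° to the horizontal. Measuring y along the incline from the free-surface line, vertical depth h = y·sinθ with sinθ = 0.477159.
With the apex up, the centroid sits 2h/3 = 2 × 1.6/3 = 1.06667 m below the apex, so y_c = 1.06667 m and h_c = 1.06667 × 0.477159 = 0.508971 m.
A = ½ × 3.2 × 1.6 = 2.56 m².
Resultant F = γ·h_c·A = 7.78914 × 0.508971 × 2.56 = 10.149 kN.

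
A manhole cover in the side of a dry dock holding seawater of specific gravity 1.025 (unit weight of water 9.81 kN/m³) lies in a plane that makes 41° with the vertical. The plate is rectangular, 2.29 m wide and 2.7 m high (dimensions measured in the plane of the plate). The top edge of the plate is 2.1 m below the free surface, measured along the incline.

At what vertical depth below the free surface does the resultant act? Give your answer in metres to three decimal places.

γ = 1.025 × 9.81 = 10.05525 kN/m³.
The plate makes 41° with the vertical, i.e. θ = 90° − 41° = 49° to the horizontal. Measuring y along the incline from the free-surface line, vertical depth h = y·sinθ with sinθ = 0.754710.
The centroid lies 2.7/2 = 1.35 m below the top edge, so y_c = 2.1 + 1.35 = 3.45 m and h_c = 3.45 × 0.754710 = 2.60375 m.
A = 2.29 × 2.7 = 6.183 m².
Resultant F = γ·h_c·A = 10.05525 × 2.60375 × 6.183 = 161.879 kN.
I_c = b·h³/12 = 2.29 × 2.7³/12 = 3.75617 m⁴.
Centre of pressure: y_p = y_c + I_c/(y_c·A) = 3.45 + 3.75617/(3.45 × 6.183) = 3.45 + 0.176087 = 3.62609 m along the plane.
Vertically, h_p = y_p·sinθ = 3.62609 × 0.754710 = 2.73665 m.

h_p = 2.737 m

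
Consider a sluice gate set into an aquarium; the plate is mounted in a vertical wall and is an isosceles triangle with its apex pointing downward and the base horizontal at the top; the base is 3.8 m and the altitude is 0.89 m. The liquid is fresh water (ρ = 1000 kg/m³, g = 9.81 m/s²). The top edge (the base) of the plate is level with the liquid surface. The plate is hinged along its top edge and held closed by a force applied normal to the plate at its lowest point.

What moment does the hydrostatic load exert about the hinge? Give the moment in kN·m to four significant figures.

M ≈ 2.190 kN·m

γ = ρg = 1000 × 9.81 = 9810 N/m³ = 9.81 kN/m³.
With the apex down, the centroid sits h/3 = 0.89/3 = 0.296667 m below the base (the top edge), so the centroid depth is h_c = 0.296667 m.
A = ½ × 3.8 × 0.89 = 1.691 m².
Resultant F = γ·h_c·A = 9.81 × 0.296667 × 1.691 = 4.92132 kN.
I_c = b·h³/36 = 3.8 × 0.89³/36 = 0.0744134 m⁴.
Centre of pressure: y_p = y_c + I_c/(y_c·A) = 0.296667 + 0.0744134/(0.296667 × 1.691) = 0.296667 + 0.148333 = 0.445 m along the plane.
The resultant acts 0.296667 + 0.148333 = 0.445 m (along the plate) below the hinge at the top edge, so the moment about the hinge is M = F × 0.445 = 4.92132 × 0.445 = 2.18999 kN·m.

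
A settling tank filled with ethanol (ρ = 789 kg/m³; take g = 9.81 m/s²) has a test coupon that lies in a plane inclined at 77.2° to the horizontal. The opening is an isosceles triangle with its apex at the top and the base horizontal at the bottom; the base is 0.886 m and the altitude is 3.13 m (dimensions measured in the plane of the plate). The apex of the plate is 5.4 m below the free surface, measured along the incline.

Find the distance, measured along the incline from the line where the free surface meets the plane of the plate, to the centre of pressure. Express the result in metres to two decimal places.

y_p = 7.56 m

γ = ρg = 789 × 9.81 / 1000 = 7.74009 kN/m³.
Let θ = 77.2° be the plate's angle to the horizontal; measure y along the incline from where the plane meets the free surface. Vertical depth h = y·sinθ with sinθ = 0.975149.
With the apex up, the centroid sits 2h/3 = 2 × 3.13/3 = 2.08667 m below the apex, so y_c = 5.4 + 2.08667 = 7.48667 m and h_c = 7.48667 × 0.975149 = 7.30062 m.
A = ½ × 0.886 × 3.13 = 1.38659 m².
Resultant F = γ·h_c·A = 7.74009 × 7.30062 × 1.38659 = 78.3527 kN.
I_c = b·h³/36 = 0.886 × 3.13³/36 = 0.754682 m⁴.
Centre of pressure: y_p = y_c + I_c/(y_c·A) = 7.48667 + 0.754682/(7.48667 × 1.38659) = 7.48667 + 0.0726988 = 7.55937 m along the plane.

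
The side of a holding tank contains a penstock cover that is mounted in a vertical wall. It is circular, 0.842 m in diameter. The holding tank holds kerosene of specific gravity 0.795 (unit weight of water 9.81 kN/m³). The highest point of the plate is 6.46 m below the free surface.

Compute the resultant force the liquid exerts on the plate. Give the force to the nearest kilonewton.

F ≈ 30 kN

γ = 0.795 × 9.81 = 7.79895 kN/m³.
The centroid is at the centre, 0.421 m below the top of the plate, so the centroid depth is h_c = 6.46 + 0.421 = 6.881 m.
A = π(0.421)² = 0.556819 m².
Resultant F = γ·h_c·A = 7.79895 × 6.881 × 0.556819 = 29.8815 kN.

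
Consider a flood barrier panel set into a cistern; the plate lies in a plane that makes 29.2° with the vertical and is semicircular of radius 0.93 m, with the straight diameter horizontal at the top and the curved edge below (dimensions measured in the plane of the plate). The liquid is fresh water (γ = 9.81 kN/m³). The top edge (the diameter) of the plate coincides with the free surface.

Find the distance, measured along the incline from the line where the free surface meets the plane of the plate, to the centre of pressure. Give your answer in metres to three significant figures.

γ = 9.81 kN/m³.
The plate makes 29.2° with the vertical, i.e. θ = 90° − 29.2° = 60.8° to the horizontal. Measuring y along the incline from the free-surface line, vertical depth h = y·sinθ with sinθ = 0.872922.
The centroid of a semicircle lies 4r/(3π) = 0.394704 m from the diameter, here below the top edge, so y_c = 0.394704 m and h_c = 0.394704 × 0.872922 = 0.344546 m.
A = πr²/2 = π × 0.93²/2 = 1.35858 m².
Resultant F = γ·h_c·A = 9.81 × 0.344546 × 1.35858 = 4.592 kN.
I_c = (π/8 − 8/(9π))·r⁴ = 0.109757 × 0.93⁴ = 0.0821039 m⁴.
Centre of pressure: y_p = y_c + I_c/(y_c·A) = 0.394704 + 0.0821039/(0.394704 × 1.35858) = 0.394704 + 0.153111 = 0.547815 m along the plane.

y_p = 0.548 m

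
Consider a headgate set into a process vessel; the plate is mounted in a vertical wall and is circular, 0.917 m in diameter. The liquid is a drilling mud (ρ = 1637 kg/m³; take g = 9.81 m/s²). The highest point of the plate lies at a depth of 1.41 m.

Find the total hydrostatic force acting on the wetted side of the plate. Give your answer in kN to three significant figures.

F ≈ 19.8 kN

γ = ρg = 1637 × 9.81 / 1000 = 16.05897 kN/m³.
The centroid is at the centre, 0.4585 m below the top of the plate, so the centroid depth is h_c = 1.41 + 0.4585 = 1.8685 m.
A = π(0.4585)² = 0.660433 m².
Resultant F = γ·h_c·A = 16.05897 × 1.8685 × 0.660433 = 19.8171 kN.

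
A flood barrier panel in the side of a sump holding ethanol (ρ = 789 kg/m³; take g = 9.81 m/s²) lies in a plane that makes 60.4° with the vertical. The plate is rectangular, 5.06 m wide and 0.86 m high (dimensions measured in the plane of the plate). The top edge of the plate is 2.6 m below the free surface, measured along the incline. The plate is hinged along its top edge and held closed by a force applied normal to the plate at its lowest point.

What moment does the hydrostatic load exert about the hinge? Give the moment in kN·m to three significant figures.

M ≈ 22.7 kN·m

γ = ρg = 789 × 9.81 / 1000 = 7.74009 kN/m³.
The plate makes 60.4° with the vertical, i.e. θ = 90° − 60.4° = 29.6° to the horizontal. Measuring y along the incline from the free-surface line, vertical depth h = y·sinθ with sinθ = 0.493942.
The centroid lies 0.86/2 = 0.43 m below the top edge, so y_c = 2.6 + 0.43 = 3.03 m and h_c = 3.03 × 0.493942 = 1.49664 m.
A = 5.06 × 0.86 = 4.3516 m².
Resultant F = γ·h_c·A = 7.74009 × 1.49664 × 4.3516 = 50.4095 kN.
I_c = b·h³/12 = 5.06 × 0.86³/12 = 0.268204 m⁴.
Centre of pressure: y_p = y_c + I_c/(y_c·A) = 3.03 + 0.268204/(3.03 × 4.3516) = 3.03 + 0.0203411 = 3.05034 m along the plane.
The resultant acts 0.43 + 0.0203411 = 0.450341 m (along the plate) below the hinge at the top edge, so the moment about the hinge is M = F × 0.450341 = 50.4095 × 0.450341 = 22.7015 kN·m.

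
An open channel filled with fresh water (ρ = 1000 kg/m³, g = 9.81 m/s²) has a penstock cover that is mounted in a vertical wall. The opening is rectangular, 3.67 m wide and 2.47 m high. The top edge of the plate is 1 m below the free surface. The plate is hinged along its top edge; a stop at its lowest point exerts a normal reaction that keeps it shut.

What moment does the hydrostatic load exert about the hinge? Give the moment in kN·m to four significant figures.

γ = ρg = 1000 × 9.81 = 9810 N/m³ = 9.81 kN/m³.
The centroid lies 2.47/2 = 1.235 m below the top edge, so the centroid depth is h_c = 1 + 1.235 = 2.235 m.
A = 3.67 × 2.47 = 9.0649 m².
Resultant F = γ·h_c·A = 9.81 × 2.235 × 9.0649 = 198.751 kN.
I_c = b·h³/12 = 3.67 × 2.47³/12 = 4.60867 m⁴.
Centre of pressure: y_p = y_c + I_c/(y_c·A) = 2.235 + 4.60867/(2.235 × 9.0649) = 2.235 + 0.227476 = 2.46248 m along the plane.
The resultant acts 1.235 + 0.227476 = 1.46248 m (along the plate) below the hinge at the top edge, so the moment about the hinge is M = F × 1.46248 = 198.751 × 1.46248 = 290.669 kN·m.

M ≈ 290.7 kN·m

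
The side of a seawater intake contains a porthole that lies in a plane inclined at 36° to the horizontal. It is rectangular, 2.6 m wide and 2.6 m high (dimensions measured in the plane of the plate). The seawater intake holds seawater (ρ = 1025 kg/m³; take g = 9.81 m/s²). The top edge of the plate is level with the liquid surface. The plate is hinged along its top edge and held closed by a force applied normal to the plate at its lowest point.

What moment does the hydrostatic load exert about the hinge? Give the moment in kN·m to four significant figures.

M ≈ 90.03 kN·m

γ = ρg = 1025 × 9.81 / 1000 = 10.05525 kN/m³.
Let θ = 36° be the plate's angle to the horizontal; measure y along the incline from where the plane meets the free surface. Vertical depth h = y·sinθ with sinθ = 0.587785.
The centroid lies 2.6/2 = 1.3 m below the top edge, so y_c = 1.3 m and h_c = 1.3 × 0.587785 = 0.76412 m.
A = 2.6 × 2.6 = 6.76 m².
Resultant F = γ·h_c·A = 10.05525 × 0.76412 × 6.76 = 51.9399 kN.
I_c = b·h³/12 = 2.6 × 2.6³/12 = 3.80813 m⁴.
Centre of pressure: y_p = y_c + I_c/(y_c·A) = 1.3 + 3.80813/(1.3 × 6.76) = 1.3 + 0.433333 = 1.73333 m along the plane.
The resultant acts 1.3 + 0.433333 = 1.73333 m (along the plate) below the hinge at the top edge, so the moment about the hinge is M = F × 1.73333 = 51.9399 × 1.73333 = 90.029 kN·m.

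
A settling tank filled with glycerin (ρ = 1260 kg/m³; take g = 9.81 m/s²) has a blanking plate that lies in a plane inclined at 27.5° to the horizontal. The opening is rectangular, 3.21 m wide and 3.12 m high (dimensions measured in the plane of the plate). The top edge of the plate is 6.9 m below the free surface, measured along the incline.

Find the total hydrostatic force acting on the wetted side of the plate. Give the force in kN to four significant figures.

F ≈ 483.6 kN

γ = ρg = 1260 × 9.81 / 1000 = 12.3606 kN/m³.
Let θ = 27.5° be the plate's angle to the horizontal; measure y along the incline from where the plane meets the free surface. Vertical depth h = y·sinθ with sinθ = 0.461749.
The centroid lies 3.12/2 = 1.56 m below the top edge, so y_c = 6.9 + 1.56 = 8.46 m and h_c = 8.46 × 0.461749 = 3.9064 m.
A = 3.21 × 3.12 = 10.0152 m².
Resultant F = γ·h_c·A = 12.3606 × 3.9064 × 10.0152 = 483.588 kN.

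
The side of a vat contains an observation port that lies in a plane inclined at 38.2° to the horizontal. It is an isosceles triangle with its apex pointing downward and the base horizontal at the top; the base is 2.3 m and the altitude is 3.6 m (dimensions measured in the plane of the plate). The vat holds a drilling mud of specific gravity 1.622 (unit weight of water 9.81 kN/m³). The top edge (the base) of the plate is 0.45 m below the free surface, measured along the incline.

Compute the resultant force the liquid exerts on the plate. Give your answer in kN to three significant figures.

F ≈ 67.2 kN

γ = 1.622 × 9.81 = 15.91182 kN/m³.
Let θ = 38.2° be the plate's angle to the horizontal; measure y along the incline from where the plane meets the free surface. Vertical depth h = y·sinθ with sinθ = 0.618408.
With the apex down, the centroid sits h/3 = 3.6/3 = 1.2 m below the base (the top edge), so y_c = 0.45 + 1.2 = 1.65 m and h_c = 1.65 × 0.618408 = 1.02037 m.
A = ½ × 2.3 × 3.6 = 4.14 m².
Resultant F = γ·h_c·A = 15.91182 × 1.02037 × 4.14 = 67.2168 kN.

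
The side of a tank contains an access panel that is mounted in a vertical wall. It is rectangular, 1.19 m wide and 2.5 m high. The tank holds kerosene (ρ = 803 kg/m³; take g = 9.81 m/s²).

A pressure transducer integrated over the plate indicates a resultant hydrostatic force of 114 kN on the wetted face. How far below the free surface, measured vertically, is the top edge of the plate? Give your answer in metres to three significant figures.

γ = ρg = 803 × 9.81 / 1000 = 7.87743 kN/m³.
A = 1.19 × 2.5 = 2.975 m².
From F = γ·h_c·A, the centroid depth is h_c = 114/(7.87743 × 2.975) = 4.86445 m.
The centroid lies 2.5/2 = 1.25 m below the top edge, so the top edge sits at h_top = 4.86445 − 1.25 = 3.61445 m below the surface.

d_top ≈ 3.61 m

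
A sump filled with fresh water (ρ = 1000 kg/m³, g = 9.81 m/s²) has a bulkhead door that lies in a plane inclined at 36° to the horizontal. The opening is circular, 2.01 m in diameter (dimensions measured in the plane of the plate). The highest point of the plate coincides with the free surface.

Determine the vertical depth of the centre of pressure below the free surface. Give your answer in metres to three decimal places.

γ = ρg = 1000 × 9.81 = 9810 N/m³ = 9.81 kN/m³.
Let θ = 36° be the plate's angle to the horizontal; measure y along the incline from where the plane meets the free surface. Vertical depth h = y·sinθ with sinθ = 0.587785.
The centroid is at the centre, 1.005 m below the top of the plate, so y_c = 1.005 m and h_c = 1.005 × 0.587785 = 0.590724 m.
A = π(1.005)² = 3.17309 m².
Resultant F = γ·h_c·A = 9.81 × 0.590724 × 3.17309 = 18.3881 kN.
I_c = πr⁴/4 = π × 1.005⁴/4 = 0.801224 m⁴.
Centre of pressure: y_p = y_c + I_c/(y_c·A) = 1.005 + 0.801224/(1.005 × 3.17309) = 1.005 + 0.25125 = 1.25625 m along the plane.
Vertically, h_p = y_p·sinθ = 1.25625 × 0.587785 = 0.738405 m.

h_p = 0.738 m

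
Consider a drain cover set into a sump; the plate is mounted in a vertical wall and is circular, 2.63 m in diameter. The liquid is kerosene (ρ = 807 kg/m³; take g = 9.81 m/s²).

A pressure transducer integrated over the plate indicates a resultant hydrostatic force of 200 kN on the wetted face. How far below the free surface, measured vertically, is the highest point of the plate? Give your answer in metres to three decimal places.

d_top ≈ 3.335 m

γ = ρg = 807 × 9.81 / 1000 = 7.91667 kN/m³.
A = π(1.315)² = 5.43252 m².
From F = γ·h_c·A, the centroid depth is h_c = 200/(7.91667 × 5.43252) = 4.65036 m.
The centroid is at the centre, 1.315 m below the top of the plate, so the highest point sits at h_top = 4.65036 − 1.315 = 3.33536 m below the surface.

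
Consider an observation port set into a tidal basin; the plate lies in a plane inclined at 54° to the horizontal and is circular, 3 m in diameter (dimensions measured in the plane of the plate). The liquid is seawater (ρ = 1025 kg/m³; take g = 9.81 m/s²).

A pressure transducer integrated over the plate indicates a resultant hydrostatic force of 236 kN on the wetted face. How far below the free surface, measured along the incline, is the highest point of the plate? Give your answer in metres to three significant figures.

γ = ρg = 1025 × 9.81 / 1000 = 10.05525 kN/m³.
A = π(1.5)² = 7.06858 m².
From F = γ·h_c·A, the centroid depth is h_c = 236/(10.05525 × 7.06858) = 3.32037 m.
Let θ = 54° be the plate's angle to the horizontal; measure y along the incline from where the plane meets the free surface. Vertical depth h = y·sinθ with sinθ = 0.809017.
Along the incline, y_c = h_c/sinθ = 3.32037/0.809017 = 4.1042 m.
The centroid is at the centre, 1.5 m below the top of the plate, so the highest point sits at y_top = 4.1042 − 1.5 = 2.6042 m along the incline.

y_top ≈ 2.60 m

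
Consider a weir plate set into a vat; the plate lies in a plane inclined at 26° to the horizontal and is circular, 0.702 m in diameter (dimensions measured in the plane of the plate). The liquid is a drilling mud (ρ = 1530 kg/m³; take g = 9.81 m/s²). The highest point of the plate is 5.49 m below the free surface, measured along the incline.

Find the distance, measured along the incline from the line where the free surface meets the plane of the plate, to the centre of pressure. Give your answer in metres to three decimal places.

y_p = 5.846 m

γ = ρg = 1530 × 9.81 / 1000 = 15.0093 kN/m³.
Let θ = 26° be the plate's angle to the horizontal; measure y along the incline from where the plane meets the free surface. Vertical depth h = y·sinθ with sinθ = 0.438371.
The centroid is at the centre, 0.351 m below the top of the plate, so y_c = 5.49 + 0.351 = 5.841 m and h_c = 5.841 × 0.438371 = 2.56053 m.
A = π(0.351)² = 0.387047 m².
Resultant F = γ·h_c·A = 15.0093 × 2.56053 × 0.387047 = 14.8749 kN.
I_c = πr⁴/4 = π × 0.351⁴/4 = 0.0119212 m⁴.
Centre of pressure: y_p = y_c + I_c/(y_c·A) = 5.841 + 0.0119212/(5.841 × 0.387047) = 5.841 + 0.00527314 = 5.84627 m along the plane.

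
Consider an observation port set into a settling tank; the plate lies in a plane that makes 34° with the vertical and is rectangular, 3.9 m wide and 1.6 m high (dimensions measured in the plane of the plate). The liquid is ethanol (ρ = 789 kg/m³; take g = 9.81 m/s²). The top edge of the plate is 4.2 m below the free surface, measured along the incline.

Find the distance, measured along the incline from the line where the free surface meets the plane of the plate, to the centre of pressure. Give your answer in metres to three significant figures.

y_p = 5.04 m

γ = ρg = 789 × 9.81 / 1000 = 7.74009 kN/m³.
The plate makes 34° with the vertical, i.e. θ = 90° − 34° = 56° to the horizontal. Measuring y along the incline from the free-surface line, vertical depth h = y·sinθ with sinθ = 0.829038.
The centroid lies 1.6/2 = 0.8 m below the top edge, so y_c = 4.2 + 0.8 = 5 m and h_c = 5 × 0.829038 = 4.14519 m.
A = 3.9 × 1.6 = 6.24 m².
Resultant F = γ·h_c·A = 7.74009 × 4.14519 × 6.24 = 200.205 kN.
I_c = b·h³/12 = 3.9 × 1.6³/12 = 1.3312 m⁴.
Centre of pressure: y_p = y_c + I_c/(y_c·A) = 5 + 1.3312/(5 × 6.24) = 5 + 0.0426667 = 5.04267 m along the plane.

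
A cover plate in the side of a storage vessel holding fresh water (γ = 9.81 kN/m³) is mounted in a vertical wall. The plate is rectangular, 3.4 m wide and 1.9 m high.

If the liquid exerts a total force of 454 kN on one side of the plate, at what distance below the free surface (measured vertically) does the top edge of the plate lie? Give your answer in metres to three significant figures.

γ = 9.81 kN/m³.
A = 3.4 × 1.9 = 6.46 m².
From F = γ·h_c·A, the centroid depth is h_c = 454/(9.81 × 6.46) = 7.16398 m.
The centroid lies 1.9/2 = 0.95 m below the top edge, so the top edge sits at h_top = 7.16398 − 0.95 = 6.21398 m below the surface.

d_top ≈ 6.21 m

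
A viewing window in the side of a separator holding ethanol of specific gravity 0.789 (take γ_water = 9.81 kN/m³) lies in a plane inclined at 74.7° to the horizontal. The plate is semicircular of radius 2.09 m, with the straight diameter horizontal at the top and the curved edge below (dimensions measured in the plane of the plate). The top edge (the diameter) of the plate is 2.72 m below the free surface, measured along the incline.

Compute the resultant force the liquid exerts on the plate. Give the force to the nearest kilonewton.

γ = 0.789 × 9.81 = 7.74009 kN/m³.
Let θ = 74.7° be the plate's angle to the horizontal; measure y along the incline from where the plane meets the free surface. Vertical depth h = y·sinθ with sinθ = 0.964557.
The centroid of a semicircle lies 4r/(3π) = 0.887024 m from the diameter, here below the top edge, so y_c = 2.72 + 0.887024 = 3.60702 m and h_c = 3.60702 × 0.964557 = 3.47918 m.
A = πr²/2 = π × 2.09²/2 = 6.8614 m².
Resultant F = γ·h_c·A = 7.74009 × 3.47918 × 6.8614 = 184.772 kN.

F ≈ 185 kN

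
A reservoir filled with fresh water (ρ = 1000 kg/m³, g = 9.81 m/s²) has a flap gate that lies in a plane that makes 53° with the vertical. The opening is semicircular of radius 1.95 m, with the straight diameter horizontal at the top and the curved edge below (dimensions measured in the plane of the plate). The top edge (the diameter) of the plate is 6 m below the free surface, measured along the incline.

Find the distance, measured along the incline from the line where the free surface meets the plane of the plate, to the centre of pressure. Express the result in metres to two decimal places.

γ = ρg = 1000 × 9.81 = 9810 N/m³ = 9.81 kN/m³.
The plate makes 53° with the vertical, i.e. θ = 90° − 53° = 37° to the horizontal. Measuring y along the incline from the free-surface line, vertical depth h = y·sinθ with sinθ = 0.601815.
The centroid of a semicircle lies 4r/(3π) = 0.827606 m from the diameter, here below the top edge, so y_c = 6 + 0.827606 = 6.82761 m and h_c = 6.82761 × 0.601815 = 4.10896 m.
A = πr²/2 = π × 1.95²/2 = 5.97295 m².
Resultant F = γ·h_c·A = 9.81 × 4.10896 × 5.97295 = 240.763 kN.
I_c = (π/8 − 8/(9π))·r⁴ = 0.109757 × 1.95⁴ = 1.58698 m⁴.
Centre of pressure: y_p = y_c + I_c/(y_c·A) = 6.82761 + 1.58698/(6.82761 × 5.97295) = 6.82761 + 0.0389147 = 6.86652 m along the plane.

y_p = 6.87 m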